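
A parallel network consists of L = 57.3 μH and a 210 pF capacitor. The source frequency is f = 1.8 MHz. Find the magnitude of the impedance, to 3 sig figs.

1200 Ω

ω = 2πf = 1.131e+07 rad/s
X_L = ωL = 648 Ω
X_C = 1/(ωC) = 421 Ω
Parallel: admittances add. Y = 1/(jωL) + jωC
Y = (0 + j0.000832) S
|Y| = 0.000832 S → |Z| = 1/|Y| = 1200 Ω, ∠Z = −∠Y = -90.0°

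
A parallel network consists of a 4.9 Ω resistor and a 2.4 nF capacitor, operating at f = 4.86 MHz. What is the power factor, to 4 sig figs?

0.9412

ω = 2πf = 3.054e+07 rad/s
X_C = 1/(ωC) = 13.64 Ω
Parallel: admittances add. Y = 1/R + jωC
Y = (0.2041 + j0.07329) S
|Y| = 0.2168 S → |Z| = 1/|Y| = 4.612 Ω, ∠Z = −∠Y = -19.75°
cos φ = cos(-19.75°) = 0.9412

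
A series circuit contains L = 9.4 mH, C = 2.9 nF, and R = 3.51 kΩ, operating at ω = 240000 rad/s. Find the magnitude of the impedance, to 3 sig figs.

3600 Ω

X_L = ωL = 2260 Ω
X_C = 1/(ωC) = 1440 Ω
Net reactance X = X_L − X_C = 819 Ω
Z = 3510 + j819 Ω
|Z| = √(3510² + 819²) = 3600 Ω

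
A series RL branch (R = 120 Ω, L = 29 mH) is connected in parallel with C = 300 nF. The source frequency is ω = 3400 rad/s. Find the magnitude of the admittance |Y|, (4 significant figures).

5.844 mS

X_L = ωL = 98.60 Ω
X_C = 1/(ωC) = 980.4 Ω
Branch 1 (R+jX_L): Z₁ = 120.0 + j98.60 Ω, |Z₁| = 155.3 Ω
Branch 2 (−jX_C): Z₂ = −j980.4 Ω
Parallel: Z = Z₁Z₂/(Z₁+Z₂), |Z| = 171.1 Ω, ∠Z = 31.66°
|Y| = 1/|Z| = 5.844 mS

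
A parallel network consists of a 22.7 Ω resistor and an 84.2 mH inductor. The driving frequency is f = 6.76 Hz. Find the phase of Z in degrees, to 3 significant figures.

ω = 2πf = 42.47 rad/s
X_L = ωL = 3.58 Ω
Parallel: admittances add. Y = 1/R + 1/(jωL)
Y = (0.0441 − j0.280) S
|Y| = 0.283 S → |Z| = 1/|Y| = 3.53 Ω, ∠Z = −∠Y = 81.0°

81.0°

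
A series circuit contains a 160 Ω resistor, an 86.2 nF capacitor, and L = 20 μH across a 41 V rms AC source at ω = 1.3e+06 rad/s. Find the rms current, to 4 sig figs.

254.8 mA

X_L = ωL = 26.00 Ω
X_C = 1/(ωC) = 8.924 Ω
Net reactance X = X_L − X_C = 17.08 Ω
Z = 160.0 + j17.08 Ω
|Z| = √(160.0² + 17.08²) = 160.9 Ω
I = V/|Z| = 41/160.9 = 254.8 mA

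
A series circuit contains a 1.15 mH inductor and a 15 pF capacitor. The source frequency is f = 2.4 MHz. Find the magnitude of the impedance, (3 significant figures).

12900 Ω

ω = 2πf = 1.508e+07 rad/s
X_L = ωL = 17300 Ω
X_C = 1/(ωC) = 4420 Ω
Net reactance X = X_L − X_C = 12900 Ω
Z = j12900 Ω
|Z| = √(0² + 12900²) = 12900 Ω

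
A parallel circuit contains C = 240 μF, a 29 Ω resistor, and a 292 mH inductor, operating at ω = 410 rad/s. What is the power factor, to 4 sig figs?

X_L = ωL = 119.7 Ω
X_C = 1/(ωC) = 10.16 Ω
Parallel: admittances add. Y = 1/R + 1/(jωL) + jωC
Y = (0.03448 + j0.09005) S
|Y| = 0.09642 S → |Z| = 1/|Y| = 10.37 Ω, ∠Z = −∠Y = -69.05°
cos φ = cos(-69.05°) = 0.3576

0.3576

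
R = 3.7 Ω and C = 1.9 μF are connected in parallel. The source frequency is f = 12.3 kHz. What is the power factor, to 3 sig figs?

ω = 2πf = 77280 rad/s
X_C = 1/(ωC) = 6.81 Ω
Parallel: admittances add. Y = 1/R + jωC
Y = (0.270 + j0.147) S
|Y| = 0.308 S → |Z| = 1/|Y| = 3.25 Ω, ∠Z = −∠Y = -28.5°
cos φ = cos(-28.5°) = 0.879

0.879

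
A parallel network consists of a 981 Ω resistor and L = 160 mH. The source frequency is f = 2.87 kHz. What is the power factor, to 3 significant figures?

ω = 2πf = 18030 rad/s
X_L = ωL = 2890 Ω
Parallel: admittances add. Y = 1/R + 1/(jωL)
Y = (0.00102 − j0.000347) S
|Y| = 0.00108 S → |Z| = 1/|Y| = 929 Ω, ∠Z = −∠Y = 18.8°
cos φ = cos(18.8°) = 0.947

0.947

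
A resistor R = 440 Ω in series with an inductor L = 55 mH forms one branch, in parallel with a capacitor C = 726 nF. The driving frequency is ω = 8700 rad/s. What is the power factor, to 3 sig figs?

X_L = ωL = 478 Ω
X_C = 1/(ωC) = 158 Ω
Branch 1 (R+jX_L): Z₁ = 440 + j478 Ω, |Z₁| = 650 Ω
Branch 2 (−jX_C): Z₂ = −j158 Ω
Parallel: Z = Z₁Z₂/(Z₁+Z₂), |Z| = 189 Ω, ∠Z = -78.6°
cos φ = cos(-78.6°) = 0.197

0.197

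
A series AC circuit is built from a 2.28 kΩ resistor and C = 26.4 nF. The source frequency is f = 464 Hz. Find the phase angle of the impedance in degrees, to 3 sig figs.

ω = 2πf = 2915 rad/s
X_C = 1/(ωC) = 13000 Ω
Z = 2280 − j13000 Ω
|Z| = √(2280² + 13000²) = 13200 Ω
∠Z = arctan(-13000/2280) = -80.0°

-80.0°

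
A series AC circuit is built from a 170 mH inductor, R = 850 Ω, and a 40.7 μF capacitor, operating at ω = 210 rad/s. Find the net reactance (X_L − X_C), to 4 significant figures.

X_L = ωL = 35.70 Ω
X_C = 1/(ωC) = 117.0 Ω
X = 35.70 − 117.0 = -81.30 Ω

-81.30 Ω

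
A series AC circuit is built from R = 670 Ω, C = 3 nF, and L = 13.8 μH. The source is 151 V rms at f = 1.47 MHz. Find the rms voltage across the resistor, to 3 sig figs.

150 V

ω = 2πf = 9.236e+06 rad/s
X_L = ωL = 127 Ω
X_C = 1/(ωC) = 36.1 Ω
Net reactance X = X_L − X_C = 91.4 Ω
Z = 670 + j91.4 Ω
|Z| = √(670² + 91.4²) = 676 Ω
I = V/|Z| = 223 mA
V_R = I·|Z_R| = 0.223 × 670 = 150 V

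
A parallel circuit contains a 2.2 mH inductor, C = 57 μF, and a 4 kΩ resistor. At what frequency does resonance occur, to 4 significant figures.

ω₀ = 1/√(LC) = 1/√(0.0022 × 5.7e-05) = 2824 rad/s
f₀ = ω₀/(2π) = 449.4 Hz

449.4 Hz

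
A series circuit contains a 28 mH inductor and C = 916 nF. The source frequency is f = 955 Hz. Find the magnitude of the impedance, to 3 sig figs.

13.9 Ω

ω = 2πf = 6000 rad/s
X_L = ωL = 168 Ω
X_C = 1/(ωC) = 182 Ω
Net reactance X = X_L − X_C = -13.9 Ω
Z = − j13.9 Ω
|Z| = √(0² + 13.9²) = 13.9 Ω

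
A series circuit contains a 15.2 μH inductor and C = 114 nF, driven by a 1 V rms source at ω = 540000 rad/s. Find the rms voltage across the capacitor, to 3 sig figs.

2.02 V

X_L = ωL = 8.21 Ω
X_C = 1/(ωC) = 16.2 Ω
Net reactance X = X_L − X_C = -8.04 Ω
Z = − j8.04 Ω
|Z| = √(0² + 8.04²) = 8.04 Ω
I = V/|Z| = 124 mA
V_C = I·|Z_C| = 0.124 × 16.2 = 2.02 V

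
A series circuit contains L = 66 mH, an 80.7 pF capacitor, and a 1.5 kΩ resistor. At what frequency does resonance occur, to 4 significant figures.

68.96 kHz

ω₀ = 1/√(LC) = 1/√(0.066 × 8.07e-11) = 433300 rad/s
f₀ = ω₀/(2π) = 68.96 kHz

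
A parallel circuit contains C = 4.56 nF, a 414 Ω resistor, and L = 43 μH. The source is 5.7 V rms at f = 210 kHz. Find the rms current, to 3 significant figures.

ω = 2πf = 1.319e+06 rad/s
X_L = ωL = 56.7 Ω
X_C = 1/(ωC) = 166 Ω
Parallel: admittances add. Y = 1/R + 1/(jωL) + jωC
Y = (0.00242 − j0.0116) S
|Y| = 0.0119 S → |Z| = 1/|Y| = 84.3 Ω, ∠Z = −∠Y = 78.2°
I = V/|Z| = 5.7/84.3 = 67.6 mA

67.6 mA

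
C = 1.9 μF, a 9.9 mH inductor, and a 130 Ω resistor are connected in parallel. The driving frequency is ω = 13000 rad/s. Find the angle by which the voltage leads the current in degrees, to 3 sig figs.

-65.6°

X_L = ωL = 129 Ω
X_C = 1/(ωC) = 40.5 Ω
Parallel: admittances add. Y = 1/R + 1/(jωL) + jωC
Y = (0.00769 + j0.0169) S
|Y| = 0.0186 S → |Z| = 1/|Y| = 53.8 Ω, ∠Z = −∠Y = -65.6°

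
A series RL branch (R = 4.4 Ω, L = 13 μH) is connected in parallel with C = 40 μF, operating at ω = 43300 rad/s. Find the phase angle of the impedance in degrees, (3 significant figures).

X_L = ωL = 0.563 Ω
X_C = 1/(ωC) = 0.577 Ω
Branch 1 (R+jX_L): Z₁ = 4.40 + j0.563 Ω, |Z₁| = 4.44 Ω
Branch 2 (−jX_C): Z₂ = −j0.577 Ω
Parallel: Z = Z₁Z₂/(Z₁+Z₂), |Z| = 0.582 Ω, ∠Z = -82.5°

-82.5°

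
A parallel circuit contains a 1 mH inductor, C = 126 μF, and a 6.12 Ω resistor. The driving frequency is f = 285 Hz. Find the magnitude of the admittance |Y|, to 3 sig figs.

371 mS

ω = 2πf = 1791 rad/s
X_L = ωL = 1.79 Ω
X_C = 1/(ωC) = 4.43 Ω
Parallel: admittances add. Y = 1/R + 1/(jωL) + jωC
Y = (0.163 − j0.333) S
|Y| = 0.371 S → |Z| = 1/|Y| = 2.70 Ω, ∠Z = −∠Y = 63.9°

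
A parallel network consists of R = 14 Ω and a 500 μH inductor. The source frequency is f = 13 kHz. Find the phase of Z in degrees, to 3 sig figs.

18.9°

ω = 2πf = 81680 rad/s
X_L = ωL = 40.8 Ω
Parallel: admittances add. Y = 1/R + 1/(jωL)
Y = (0.0714 − j0.0245) S
|Y| = 0.0755 S → |Z| = 1/|Y| = 13.2 Ω, ∠Z = −∠Y = 18.9°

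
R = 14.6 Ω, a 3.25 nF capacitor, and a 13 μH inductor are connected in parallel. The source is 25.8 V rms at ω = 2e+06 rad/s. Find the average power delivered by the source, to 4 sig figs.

45.59 W

X_L = ωL = 26.00 Ω
X_C = 1/(ωC) = 153.8 Ω
Parallel: admittances add. Y = 1/R + 1/(jωL) + jωC
Y = (0.06849 − j0.03196) S
|Y| = 0.07558 S → |Z| = 1/|Y| = 13.23 Ω, ∠Z = −∠Y = 25.02°
I = V/|Z| = 1.950 A
P = VI cos φ = 25.8 × 1.950 × cos(25.02°) = 45.59 W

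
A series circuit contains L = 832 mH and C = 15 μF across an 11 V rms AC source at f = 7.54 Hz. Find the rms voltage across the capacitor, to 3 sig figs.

11.3 V

ω = 2πf = 47.38 rad/s
X_L = ωL = 39.4 Ω
X_C = 1/(ωC) = 1410 Ω
Net reactance X = X_L − X_C = -1370 Ω
Z = − j1370 Ω
|Z| = √(0² + 1370²) = 1370 Ω
I = V/|Z| = 8.04 mA
V_C = I·|Z_C| = 0.00804 × 1410 = 11.3 V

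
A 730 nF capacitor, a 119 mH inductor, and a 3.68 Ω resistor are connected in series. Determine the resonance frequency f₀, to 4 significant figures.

540.0 Hz

ω₀ = 1/√(LC) = 1/√(0.119 × 7.3e-07) = 3393 rad/s
f₀ = ω₀/(2π) = 540.0 Hz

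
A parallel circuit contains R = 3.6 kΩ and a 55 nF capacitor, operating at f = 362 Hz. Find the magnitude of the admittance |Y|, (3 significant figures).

ω = 2πf = 2275 rad/s
X_C = 1/(ωC) = 7990 Ω
Parallel: admittances add. Y = 1/R + jωC
Y = (0.000278 + j0.000125) S
|Y| = 0.000305 S → |Z| = 1/|Y| = 3280 Ω, ∠Z = −∠Y = -24.2°

305 μS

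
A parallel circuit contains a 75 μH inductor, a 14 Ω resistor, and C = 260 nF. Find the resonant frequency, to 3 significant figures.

ω₀ = 1/√(LC) = 1/√(7.5e-05 × 2.6e-07) = 226500 rad/s
f₀ = ω₀/(2π) = 36.0 kHz

36.0 kHz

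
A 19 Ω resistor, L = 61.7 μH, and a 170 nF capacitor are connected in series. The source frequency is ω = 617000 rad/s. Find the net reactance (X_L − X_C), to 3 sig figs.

28.5 Ω

X_L = ωL = 38.1 Ω
X_C = 1/(ωC) = 9.53 Ω
X = 38.1 − 9.53 = 28.5 Ω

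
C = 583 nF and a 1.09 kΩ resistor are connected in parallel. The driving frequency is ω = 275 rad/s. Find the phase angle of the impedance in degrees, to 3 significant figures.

-9.91°

X_C = 1/(ωC) = 6240 Ω
Parallel: admittances add. Y = 1/R + jωC
Y = (0.000917 + j0.000160) S
|Y| = 0.000931 S → |Z| = 1/|Y| = 1070 Ω, ∠Z = −∠Y = -9.91°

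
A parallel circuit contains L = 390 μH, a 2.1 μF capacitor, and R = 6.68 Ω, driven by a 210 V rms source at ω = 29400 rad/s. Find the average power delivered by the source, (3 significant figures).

6.60 kW

X_L = ωL = 11.5 Ω
X_C = 1/(ωC) = 16.2 Ω
Parallel: admittances add. Y = 1/R + 1/(jωL) + jωC
Y = (0.150 − j0.0255) S
|Y| = 0.152 S → |Z| = 1/|Y| = 6.59 Ω, ∠Z = −∠Y = 9.66°
I = V/|Z| = 31.9 A
P = VI cos φ = 210 × 31.9 × cos(9.66°) = 6.60 kW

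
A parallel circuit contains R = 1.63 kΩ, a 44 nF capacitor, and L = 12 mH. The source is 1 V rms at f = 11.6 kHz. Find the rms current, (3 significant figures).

2.15 mA

ω = 2πf = 72880 rad/s
X_L = ωL = 875 Ω
X_C = 1/(ωC) = 312 Ω
Parallel: admittances add. Y = 1/R + 1/(jωL) + jωC
Y = (0.000613 + j0.00206) S
|Y| = 0.00215 S → |Z| = 1/|Y| = 465 Ω, ∠Z = −∠Y = -73.4°
I = V/|Z| = 1/465 = 2.15 mA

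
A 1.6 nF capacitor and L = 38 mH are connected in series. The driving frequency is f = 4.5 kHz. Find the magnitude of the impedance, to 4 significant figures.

21030 Ω

ω = 2πf = 28270 rad/s
X_L = ωL = 1074 Ω
X_C = 1/(ωC) = 22100 Ω
Net reactance X = X_L − X_C = -21030 Ω
Z = − j21030 Ω
|Z| = √(0² + 21030²) = 21030 Ω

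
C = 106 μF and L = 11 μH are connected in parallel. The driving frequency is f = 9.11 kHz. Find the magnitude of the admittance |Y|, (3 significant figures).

4.48 S

ω = 2πf = 57240 rad/s
X_L = ωL = 0.630 Ω
X_C = 1/(ωC) = 0.165 Ω
Parallel: admittances add. Y = 1/(jωL) + jωC
Y = (0 + j4.48) S
|Y| = 4.48 S → |Z| = 1/|Y| = 0.223 Ω, ∠Z = −∠Y = -90.0°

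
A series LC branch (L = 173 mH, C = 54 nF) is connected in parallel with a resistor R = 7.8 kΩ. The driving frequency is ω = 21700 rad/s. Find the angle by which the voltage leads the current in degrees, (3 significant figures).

69.6°

X_L = ωL = 3750 Ω
X_C = 1/(ωC) = 853 Ω
Branch 1: Z₁ = R = 7800 Ω
Branch 2 (series LC): Z₂ = j(X_L − X_C) = j2900 Ω
Parallel: Z = Z₁Z₂/(Z₁+Z₂), |Z| = 2720 Ω, ∠Z = 69.6°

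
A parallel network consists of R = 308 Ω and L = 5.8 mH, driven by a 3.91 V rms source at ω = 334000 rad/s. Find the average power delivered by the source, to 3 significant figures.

49.6 mW

X_L = ωL = 1940 Ω
Parallel: admittances add. Y = 1/R + 1/(jωL)
Y = (0.00325 − j0.000516) S
|Y| = 0.00329 S → |Z| = 1/|Y| = 304 Ω, ∠Z = −∠Y = 9.03°
I = V/|Z| = 12.9 mA
P = VI cos φ = 3.91 × 0.0129 × cos(9.03°) = 49.6 mW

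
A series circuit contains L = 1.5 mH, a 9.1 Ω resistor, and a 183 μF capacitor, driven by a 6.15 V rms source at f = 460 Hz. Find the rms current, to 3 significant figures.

ω = 2πf = 2890 rad/s
X_L = ωL = 4.34 Ω
X_C = 1/(ωC) = 1.89 Ω
Net reactance X = X_L − X_C = 2.44 Ω
Z = 9.10 + j2.44 Ω
|Z| = √(9.10² + 2.44²) = 9.42 Ω
I = V/|Z| = 6.15/9.42 = 653 mA

653 mA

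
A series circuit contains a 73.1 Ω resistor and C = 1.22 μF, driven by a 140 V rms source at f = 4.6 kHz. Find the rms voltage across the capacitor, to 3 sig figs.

ω = 2πf = 28900 rad/s
X_C = 1/(ωC) = 28.4 Ω
Z = 73.1 − j28.4 Ω
|Z| = √(73.1² + 28.4²) = 78.4 Ω
I = V/|Z| = 1.79 A
V_C = I·|Z_C| = 1.79 × 28.4 = 50.6 V

50.6 V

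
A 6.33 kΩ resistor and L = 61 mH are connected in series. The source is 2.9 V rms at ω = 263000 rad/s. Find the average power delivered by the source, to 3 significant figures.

X_L = ωL = 16000 Ω
Z = 6330 + j16000 Ω
|Z| = √(6330² + 16000²) = 17200 Ω
∠Z = arctan(16000/6330) = 68.5°
I = V/|Z| = 168 μA
P = VI cos φ = 2.9 × 0.000168 × cos(68.5°) = 179 μW

179 μW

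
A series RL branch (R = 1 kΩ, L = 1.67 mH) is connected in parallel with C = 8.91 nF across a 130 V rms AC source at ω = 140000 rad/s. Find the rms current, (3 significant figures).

X_L = ωL = 234 Ω
X_C = 1/(ωC) = 802 Ω
Branch 1 (R+jX_L): Z₁ = 1000 + j234 Ω, |Z₁| = 1030 Ω
Branch 2 (−jX_C): Z₂ = −j802 Ω
Parallel: Z = Z₁Z₂/(Z₁+Z₂), |Z| = 716 Ω, ∠Z = -47.2°
I = V/|Z| = 130/716 = 182 mA

182 mA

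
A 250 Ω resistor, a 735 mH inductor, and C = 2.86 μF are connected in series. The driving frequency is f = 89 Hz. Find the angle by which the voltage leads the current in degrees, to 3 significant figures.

ω = 2πf = 559.2 rad/s
X_L = ωL = 411 Ω
X_C = 1/(ωC) = 625 Ω
Net reactance X = X_L − X_C = -214 Ω
Z = 250 − j214 Ω
|Z| = √(250² + 214²) = 329 Ω
∠Z = arctan(-214/250) = -40.6°

-40.6°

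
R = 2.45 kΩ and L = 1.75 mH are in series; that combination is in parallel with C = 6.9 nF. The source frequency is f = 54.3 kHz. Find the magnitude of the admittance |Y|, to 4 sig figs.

ω = 2πf = 341200 rad/s
X_L = ωL = 597.1 Ω
X_C = 1/(ωC) = 424.8 Ω
Branch 1 (R+jX_L): Z₁ = 2450 + j597.1 Ω, |Z₁| = 2522 Ω
Branch 2 (−jX_C): Z₂ = −j424.8 Ω
Parallel: Z = Z₁Z₂/(Z₁+Z₂), |Z| = 436.1 Ω, ∠Z = -80.33°
|Y| = 1/|Z| = 2.293 mS

2.293 mS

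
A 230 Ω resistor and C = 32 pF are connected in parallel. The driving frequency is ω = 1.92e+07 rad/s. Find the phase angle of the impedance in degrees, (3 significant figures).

-8.04°

X_C = 1/(ωC) = 1630 Ω
Parallel: admittances add. Y = 1/R + jωC
Y = (0.00435 + j0.000614) S
|Y| = 0.00439 S → |Z| = 1/|Y| = 228 Ω, ∠Z = −∠Y = -8.04°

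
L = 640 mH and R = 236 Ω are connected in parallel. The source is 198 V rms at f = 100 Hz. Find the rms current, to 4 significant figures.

ω = 2πf = 628.3 rad/s
X_L = ωL = 402.1 Ω
Parallel: admittances add. Y = 1/R + 1/(jωL)
Y = (0.004237 − j0.002487) S
|Y| = 0.004913 S → |Z| = 1/|Y| = 203.5 Ω, ∠Z = −∠Y = 30.41°
I = V/|Z| = 198/203.5 = 972.8 mA

972.8 mA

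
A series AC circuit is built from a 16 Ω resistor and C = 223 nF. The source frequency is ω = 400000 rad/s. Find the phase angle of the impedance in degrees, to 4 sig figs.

-35.02°

X_C = 1/(ωC) = 11.21 Ω
Z = 16.00 − j11.21 Ω
|Z| = √(16.00² + 11.21²) = 19.54 Ω
∠Z = arctan(-11.21/16.00) = -35.02°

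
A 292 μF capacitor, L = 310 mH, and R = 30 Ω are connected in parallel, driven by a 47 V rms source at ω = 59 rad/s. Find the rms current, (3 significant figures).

X_L = ωL = 18.3 Ω
X_C = 1/(ωC) = 58.0 Ω
Parallel: admittances add. Y = 1/R + 1/(jωL) + jωC
Y = (0.0333 − j0.0374) S
|Y| = 0.0501 S → |Z| = 1/|Y| = 19.9 Ω, ∠Z = −∠Y = 48.3°
I = V/|Z| = 47/19.9 = 2.36 A

2.36 A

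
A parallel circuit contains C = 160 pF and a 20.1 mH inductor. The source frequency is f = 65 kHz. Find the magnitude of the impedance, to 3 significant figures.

ω = 2πf = 408400 rad/s
X_L = ωL = 8210 Ω
X_C = 1/(ωC) = 15300 Ω
Parallel: admittances add. Y = 1/(jωL) + jωC
Y = (0 − j5.65e-05) S
|Y| = 5.65e-05 S → |Z| = 1/|Y| = 17700 Ω, ∠Z = −∠Y = 90.0°

17700 Ω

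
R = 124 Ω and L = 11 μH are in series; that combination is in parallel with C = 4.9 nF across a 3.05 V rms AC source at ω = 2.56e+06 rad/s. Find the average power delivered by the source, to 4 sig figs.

71.34 mW

X_L = ωL = 28.16 Ω
X_C = 1/(ωC) = 79.72 Ω
Branch 1 (R+jX_L): Z₁ = 124.0 + j28.16 Ω, |Z₁| = 127.2 Ω
Branch 2 (−jX_C): Z₂ = −j79.72 Ω
Parallel: Z = Z₁Z₂/(Z₁+Z₂), |Z| = 75.48 Ω, ∠Z = -54.63°
I = V/|Z| = 40.41 mA
P = VI cos φ = 3.05 × 0.04041 × cos(-54.63°) = 71.34 mW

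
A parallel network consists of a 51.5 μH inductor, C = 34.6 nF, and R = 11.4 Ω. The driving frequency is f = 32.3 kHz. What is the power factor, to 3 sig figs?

0.703

ω = 2πf = 202900 rad/s
X_L = ωL = 10.5 Ω
X_C = 1/(ωC) = 142 Ω
Parallel: admittances add. Y = 1/R + 1/(jωL) + jωC
Y = (0.0877 − j0.0887) S
|Y| = 0.125 S → |Z| = 1/|Y| = 8.02 Ω, ∠Z = −∠Y = 45.3°
cos φ = cos(45.3°) = 0.703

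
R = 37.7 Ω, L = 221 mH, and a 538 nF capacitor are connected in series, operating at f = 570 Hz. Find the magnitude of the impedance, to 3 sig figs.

275 Ω

ω = 2πf = 3581 rad/s
X_L = ωL = 791 Ω
X_C = 1/(ωC) = 519 Ω
Net reactance X = X_L − X_C = 272 Ω
Z = 37.7 + j272 Ω
|Z| = √(37.7² + 272²) = 275 Ω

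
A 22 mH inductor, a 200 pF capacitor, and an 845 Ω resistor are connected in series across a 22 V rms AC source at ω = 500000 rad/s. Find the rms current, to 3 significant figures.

X_L = ωL = 11000 Ω
X_C = 1/(ωC) = 10000 Ω
Net reactance X = X_L − X_C = 1000 Ω
Z = 845 + j1000 Ω
|Z| = √(845² + 1000²) = 1310 Ω
I = V/|Z| = 22/1310 = 16.8 mA

16.8 mA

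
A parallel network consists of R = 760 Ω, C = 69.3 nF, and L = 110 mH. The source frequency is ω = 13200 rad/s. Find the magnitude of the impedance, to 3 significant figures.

749 Ω

X_L = ωL = 1450 Ω
X_C = 1/(ωC) = 1090 Ω
Parallel: admittances add. Y = 1/R + 1/(jωL) + jωC
Y = (0.00132 + j0.000226) S
|Y| = 0.00134 S → |Z| = 1/|Y| = 749 Ω, ∠Z = −∠Y = -9.75°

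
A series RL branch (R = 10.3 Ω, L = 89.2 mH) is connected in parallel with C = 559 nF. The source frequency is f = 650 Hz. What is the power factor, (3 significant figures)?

ω = 2πf = 4084 rad/s
X_L = ωL = 364 Ω
X_C = 1/(ωC) = 438 Ω
Branch 1 (R+jX_L): Z₁ = 10.3 + j364 Ω, |Z₁| = 364 Ω
Branch 2 (−jX_C): Z₂ = −j438 Ω
Parallel: Z = Z₁Z₂/(Z₁+Z₂), |Z| = 2140 Ω, ∠Z = 80.4°
cos φ = cos(80.4°) = 0.166

0.166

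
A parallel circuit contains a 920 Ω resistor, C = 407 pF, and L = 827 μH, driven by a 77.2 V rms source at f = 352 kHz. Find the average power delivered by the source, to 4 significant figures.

6.478 W

ω = 2πf = 2.212e+06 rad/s
X_L = ωL = 1829 Ω
X_C = 1/(ωC) = 1111 Ω
Parallel: admittances add. Y = 1/R + 1/(jωL) + jωC
Y = (0.001087 + j0.0003534) S
|Y| = 0.001143 S → |Z| = 1/|Y| = 874.9 Ω, ∠Z = −∠Y = -18.01°
I = V/|Z| = 88.24 mA
P = VI cos φ = 77.2 × 0.08824 × cos(-18.01°) = 6.478 W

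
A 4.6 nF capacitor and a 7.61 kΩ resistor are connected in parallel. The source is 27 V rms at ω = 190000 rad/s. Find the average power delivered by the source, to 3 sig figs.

X_C = 1/(ωC) = 1140 Ω
Parallel: admittances add. Y = 1/R + jωC
Y = (0.000131 + j0.000874) S
|Y| = 0.000884 S → |Z| = 1/|Y| = 1130 Ω, ∠Z = −∠Y = -81.4°
I = V/|Z| = 23.9 mA
P = VI cos φ = 27 × 0.0239 × cos(-81.4°) = 95.8 mW

95.8 mW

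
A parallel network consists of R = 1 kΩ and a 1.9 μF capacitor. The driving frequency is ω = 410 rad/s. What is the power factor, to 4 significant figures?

X_C = 1/(ωC) = 1284 Ω
Parallel: admittances add. Y = 1/R + jωC
Y = (0.001000 + j0.0007790) S
|Y| = 0.001268 S → |Z| = 1/|Y| = 788.9 Ω, ∠Z = −∠Y = -37.92°
cos φ = cos(-37.92°) = 0.7889

0.7889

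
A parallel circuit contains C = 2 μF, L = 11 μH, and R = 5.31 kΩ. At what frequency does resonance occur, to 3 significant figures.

33.9 kHz

ω₀ = 1/√(LC) = 1/√(1.1e-05 × 2e-06) = 213200 rad/s
f₀ = ω₀/(2π) = 33.9 kHz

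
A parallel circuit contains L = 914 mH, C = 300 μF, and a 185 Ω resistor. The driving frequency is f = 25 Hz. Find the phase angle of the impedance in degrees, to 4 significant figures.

ω = 2πf = 157.1 rad/s
X_L = ωL = 143.6 Ω
X_C = 1/(ωC) = 21.22 Ω
Parallel: admittances add. Y = 1/R + 1/(jωL) + jωC
Y = (0.005405 + j0.04016) S
|Y| = 0.04052 S → |Z| = 1/|Y| = 24.68 Ω, ∠Z = −∠Y = -82.33°

-82.33°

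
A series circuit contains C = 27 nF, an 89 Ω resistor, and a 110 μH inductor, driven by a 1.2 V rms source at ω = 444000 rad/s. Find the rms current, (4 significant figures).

12.57 mA

X_L = ωL = 48.84 Ω
X_C = 1/(ωC) = 83.42 Ω
Net reactance X = X_L − X_C = -34.58 Ω
Z = 89.00 − j34.58 Ω
|Z| = √(89.00² + 34.58²) = 95.48 Ω
I = V/|Z| = 1.2/95.48 = 12.57 mA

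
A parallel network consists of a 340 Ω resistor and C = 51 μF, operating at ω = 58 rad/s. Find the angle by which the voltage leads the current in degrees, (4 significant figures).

-45.16°

X_C = 1/(ωC) = 338.1 Ω
Parallel: admittances add. Y = 1/R + jωC
Y = (0.002941 + j0.002958) S
|Y| = 0.004171 S → |Z| = 1/|Y| = 239.7 Ω, ∠Z = −∠Y = -45.16°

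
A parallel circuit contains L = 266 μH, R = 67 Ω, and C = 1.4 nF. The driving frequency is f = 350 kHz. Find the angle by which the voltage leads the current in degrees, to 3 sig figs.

-5.24°

ω = 2πf = 2.199e+06 rad/s
X_L = ωL = 585 Ω
X_C = 1/(ωC) = 325 Ω
Parallel: admittances add. Y = 1/R + 1/(jωL) + jωC
Y = (0.0149 + j0.00137) S
|Y| = 0.0150 S → |Z| = 1/|Y| = 66.7 Ω, ∠Z = −∠Y = -5.24°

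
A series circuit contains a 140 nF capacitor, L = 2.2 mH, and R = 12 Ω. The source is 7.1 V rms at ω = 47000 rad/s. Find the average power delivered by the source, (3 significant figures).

X_L = ωL = 103 Ω
X_C = 1/(ωC) = 152 Ω
Net reactance X = X_L − X_C = -48.6 Ω
Z = 12.0 − j48.6 Ω
|Z| = √(12.0² + 48.6²) = 50.0 Ω
∠Z = arctan(-48.6/12.0) = -76.1°
I = V/|Z| = 142 mA
P = VI cos φ = 7.1 × 0.142 × cos(-76.1°) = 242 mW

242 mW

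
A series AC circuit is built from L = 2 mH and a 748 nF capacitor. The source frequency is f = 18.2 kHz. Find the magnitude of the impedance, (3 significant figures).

ω = 2πf = 114400 rad/s
X_L = ωL = 229 Ω
X_C = 1/(ωC) = 11.7 Ω
Net reactance X = X_L − X_C = 217 Ω
Z = j217 Ω
|Z| = √(0² + 217²) = 217 Ω

217 Ω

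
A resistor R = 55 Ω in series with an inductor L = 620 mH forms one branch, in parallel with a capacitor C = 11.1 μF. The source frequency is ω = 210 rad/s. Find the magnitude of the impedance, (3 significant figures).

X_L = ωL = 130 Ω
X_C = 1/(ωC) = 429 Ω
Branch 1 (R+jX_L): Z₁ = 55.0 + j130 Ω, |Z₁| = 141 Ω
Branch 2 (−jX_C): Z₂ = −j429 Ω
Parallel: Z = Z₁Z₂/(Z₁+Z₂), |Z| = 200 Ω, ∠Z = 56.7°

200 Ω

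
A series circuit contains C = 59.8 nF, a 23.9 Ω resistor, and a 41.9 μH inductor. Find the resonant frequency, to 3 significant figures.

101 kHz

ω₀ = 1/√(LC) = 1/√(4.19e-05 × 5.98e-08) = 631700 rad/s
f₀ = ω₀/(2π) = 101 kHz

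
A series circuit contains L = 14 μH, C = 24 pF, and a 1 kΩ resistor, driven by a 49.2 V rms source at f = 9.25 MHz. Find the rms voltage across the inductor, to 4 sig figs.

ω = 2πf = 5.812e+07 rad/s
X_L = ωL = 813.7 Ω
X_C = 1/(ωC) = 716.9 Ω
Net reactance X = X_L − X_C = 96.76 Ω
Z = 1000 + j96.76 Ω
|Z| = √(1000² + 96.76²) = 1005 Ω
I = V/|Z| = 48.97 mA
V_L = I·|Z_L| = 0.04897 × 813.7 = 39.85 V

39.85 V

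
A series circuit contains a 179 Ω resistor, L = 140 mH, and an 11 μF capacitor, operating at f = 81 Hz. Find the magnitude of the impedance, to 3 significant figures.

ω = 2πf = 508.9 rad/s
X_L = ωL = 71.3 Ω
X_C = 1/(ωC) = 179 Ω
Net reactance X = X_L − X_C = -107 Ω
Z = 179 − j107 Ω
|Z| = √(179² + 107²) = 209 Ω

209 Ω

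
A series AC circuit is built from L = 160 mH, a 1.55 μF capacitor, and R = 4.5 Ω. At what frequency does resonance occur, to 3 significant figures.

320 Hz

ω₀ = 1/√(LC) = 1/√(0.16 × 1.55e-06) = 2008 rad/s
f₀ = ω₀/(2π) = 320 Hz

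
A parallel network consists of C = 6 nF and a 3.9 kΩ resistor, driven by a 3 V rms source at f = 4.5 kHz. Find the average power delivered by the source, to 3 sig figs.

2.31 mW

ω = 2πf = 28270 rad/s
X_C = 1/(ωC) = 5890 Ω
Parallel: admittances add. Y = 1/R + jωC
Y = (0.000256 + j0.000170) S
|Y| = 0.000307 S → |Z| = 1/|Y| = 3250 Ω, ∠Z = −∠Y = -33.5°
I = V/|Z| = 922 μA
P = VI cos φ = 3 × 0.000922 × cos(-33.5°) = 2.31 mW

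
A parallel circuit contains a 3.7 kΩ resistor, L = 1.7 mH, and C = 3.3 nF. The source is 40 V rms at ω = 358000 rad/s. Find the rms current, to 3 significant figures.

21.4 mA

X_L = ωL = 609 Ω
X_C = 1/(ωC) = 846 Ω
Parallel: admittances add. Y = 1/R + 1/(jωL) + jωC
Y = (0.000270 − j0.000462) S
|Y| = 0.000535 S → |Z| = 1/|Y| = 1870 Ω, ∠Z = −∠Y = 59.7°
I = V/|Z| = 40/1870 = 21.4 mA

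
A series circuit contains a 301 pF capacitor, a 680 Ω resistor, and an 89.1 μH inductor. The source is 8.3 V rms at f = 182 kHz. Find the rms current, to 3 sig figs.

2.88 mA

ω = 2πf = 1.144e+06 rad/s
X_L = ωL = 102 Ω
X_C = 1/(ωC) = 2910 Ω
Net reactance X = X_L − X_C = -2800 Ω
Z = 680 − j2800 Ω
|Z| = √(680² + 2800²) = 2880 Ω
I = V/|Z| = 8.3/2880 = 2.88 mA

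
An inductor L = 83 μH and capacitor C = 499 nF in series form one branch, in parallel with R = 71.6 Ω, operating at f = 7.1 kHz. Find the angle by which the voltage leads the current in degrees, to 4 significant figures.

ω = 2πf = 44610 rad/s
X_L = ωL = 3.703 Ω
X_C = 1/(ωC) = 44.92 Ω
Branch 1: Z₁ = R = 71.60 Ω
Branch 2 (series LC): Z₂ = j(X_L − X_C) = −j41.22 Ω
Parallel: Z = Z₁Z₂/(Z₁+Z₂), |Z| = 35.72 Ω, ∠Z = -60.07°

-60.07°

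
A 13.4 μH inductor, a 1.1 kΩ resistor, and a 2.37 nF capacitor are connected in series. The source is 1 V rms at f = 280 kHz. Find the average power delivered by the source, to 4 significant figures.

ω = 2πf = 1.759e+06 rad/s
X_L = ωL = 23.57 Ω
X_C = 1/(ωC) = 239.8 Ω
Net reactance X = X_L − X_C = -216.3 Ω
Z = 1100 − j216.3 Ω
|Z| = √(1100² + 216.3²) = 1121 Ω
∠Z = arctan(-216.3/1100) = -11.12°
I = V/|Z| = 892.0 μA
P = VI cos φ = 1 × 0.0008920 × cos(-11.12°) = 875.3 μW

875.3 μW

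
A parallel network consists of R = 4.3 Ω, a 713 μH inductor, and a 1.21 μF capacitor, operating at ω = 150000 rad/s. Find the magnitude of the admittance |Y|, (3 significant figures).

X_L = ωL = 107 Ω
X_C = 1/(ωC) = 5.51 Ω
Parallel: admittances add. Y = 1/R + 1/(jωL) + jωC
Y = (0.233 + j0.172) S
|Y| = 0.289 S → |Z| = 1/|Y| = 3.46 Ω, ∠Z = −∠Y = -36.5°

289 mS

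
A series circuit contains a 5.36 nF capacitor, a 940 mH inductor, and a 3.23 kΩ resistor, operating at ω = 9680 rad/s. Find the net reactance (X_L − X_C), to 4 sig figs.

-10170 Ω

X_L = ωL = 9099 Ω
X_C = 1/(ωC) = 19270 Ω
X = 9099 − 19270 = -10170 Ω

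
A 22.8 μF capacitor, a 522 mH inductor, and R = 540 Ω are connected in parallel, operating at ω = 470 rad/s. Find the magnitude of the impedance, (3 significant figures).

145 Ω

X_L = ωL = 245 Ω
X_C = 1/(ωC) = 93.3 Ω
Parallel: admittances add. Y = 1/R + 1/(jωL) + jωC
Y = (0.00185 + j0.00664) S
|Y| = 0.00689 S → |Z| = 1/|Y| = 145 Ω, ∠Z = −∠Y = -74.4°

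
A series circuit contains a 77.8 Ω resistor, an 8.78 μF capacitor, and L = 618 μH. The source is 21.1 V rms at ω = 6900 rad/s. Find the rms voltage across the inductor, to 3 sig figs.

X_L = ωL = 4.26 Ω
X_C = 1/(ωC) = 16.5 Ω
Net reactance X = X_L − X_C = -12.2 Ω
Z = 77.8 − j12.2 Ω
|Z| = √(77.8² + 12.2²) = 78.8 Ω
I = V/|Z| = 268 mA
V_L = I·|Z_L| = 0.268 × 4.26 = 1.14 V

1.14 V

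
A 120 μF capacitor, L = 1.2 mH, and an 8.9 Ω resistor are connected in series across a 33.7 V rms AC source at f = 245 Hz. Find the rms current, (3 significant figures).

ω = 2πf = 1539 rad/s
X_L = ωL = 1.85 Ω
X_C = 1/(ωC) = 5.41 Ω
Net reactance X = X_L − X_C = -3.57 Ω
Z = 8.90 − j3.57 Ω
|Z| = √(8.90² + 3.57²) = 9.59 Ω
I = V/|Z| = 33.7/9.59 = 3.51 A

3.51 A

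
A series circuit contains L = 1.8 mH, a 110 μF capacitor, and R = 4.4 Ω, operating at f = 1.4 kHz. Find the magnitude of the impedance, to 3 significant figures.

15.4 Ω

ω = 2πf = 8796 rad/s
X_L = ωL = 15.8 Ω
X_C = 1/(ωC) = 1.03 Ω
Net reactance X = X_L − X_C = 14.8 Ω
Z = 4.40 + j14.8 Ω
|Z| = √(4.40² + 14.8²) = 15.4 Ω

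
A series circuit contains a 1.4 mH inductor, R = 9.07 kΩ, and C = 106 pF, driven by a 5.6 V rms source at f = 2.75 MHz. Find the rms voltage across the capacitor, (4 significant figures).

ω = 2πf = 1.728e+07 rad/s
X_L = ωL = 24190 Ω
X_C = 1/(ωC) = 546.0 Ω
Net reactance X = X_L − X_C = 23640 Ω
Z = 9070 + j23640 Ω
|Z| = √(9070² + 23640²) = 25320 Ω
I = V/|Z| = 221.1 μA
V_C = I·|Z_C| = 0.0002211 × 546.0 = 0.1207 V

0.1207 V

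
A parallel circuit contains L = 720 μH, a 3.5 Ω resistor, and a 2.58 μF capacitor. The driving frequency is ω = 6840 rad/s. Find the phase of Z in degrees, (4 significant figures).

X_L = ωL = 4.925 Ω
X_C = 1/(ωC) = 56.67 Ω
Parallel: admittances add. Y = 1/R + 1/(jωL) + jωC
Y = (0.2857 − j0.1854) S
|Y| = 0.3406 S → |Z| = 1/|Y| = 2.936 Ω, ∠Z = −∠Y = 32.98°

32.98°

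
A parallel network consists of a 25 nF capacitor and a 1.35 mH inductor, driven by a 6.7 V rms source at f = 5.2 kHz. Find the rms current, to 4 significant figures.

146.4 mA

ω = 2πf = 32670 rad/s
X_L = ωL = 44.11 Ω
X_C = 1/(ωC) = 1224 Ω
Parallel: admittances add. Y = 1/(jωL) + jωC
Y = (0 − j0.02185) S
|Y| = 0.02185 S → |Z| = 1/|Y| = 45.76 Ω, ∠Z = −∠Y = 90.00°
I = V/|Z| = 6.7/45.76 = 146.4 mA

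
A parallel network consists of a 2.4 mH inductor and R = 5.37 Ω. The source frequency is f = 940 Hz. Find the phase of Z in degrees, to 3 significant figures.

20.7°

ω = 2πf = 5906 rad/s
X_L = ωL = 14.2 Ω
Parallel: admittances add. Y = 1/R + 1/(jωL)
Y = (0.186 − j0.0705) S
|Y| = 0.199 S → |Z| = 1/|Y| = 5.02 Ω, ∠Z = −∠Y = 20.7°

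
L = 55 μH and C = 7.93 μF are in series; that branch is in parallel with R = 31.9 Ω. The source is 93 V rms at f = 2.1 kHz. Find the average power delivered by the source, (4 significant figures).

271.1 W

ω = 2πf = 13190 rad/s
X_L = ωL = 0.7257 Ω
X_C = 1/(ωC) = 9.557 Ω
Branch 1: Z₁ = R = 31.90 Ω
Branch 2 (series LC): Z₂ = j(X_L − X_C) = −j8.831 Ω
Parallel: Z = Z₁Z₂/(Z₁+Z₂), |Z| = 8.511 Ω, ∠Z = -74.53°
I = V/|Z| = 10.93 A
P = VI cos φ = 93 × 10.93 × cos(-74.53°) = 271.1 W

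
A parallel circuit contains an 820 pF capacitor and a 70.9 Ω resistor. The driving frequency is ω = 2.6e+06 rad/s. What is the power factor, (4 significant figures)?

X_C = 1/(ωC) = 469.0 Ω
Parallel: admittances add. Y = 1/R + jωC
Y = (0.01410 + j0.002132) S
|Y| = 0.01426 S → |Z| = 1/|Y| = 70.10 Ω, ∠Z = −∠Y = -8.596°
cos φ = cos(-8.596°) = 0.9888

0.9888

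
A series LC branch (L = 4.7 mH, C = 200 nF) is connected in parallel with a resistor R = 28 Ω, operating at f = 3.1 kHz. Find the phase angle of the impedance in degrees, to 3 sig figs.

ω = 2πf = 19480 rad/s
X_L = ωL = 91.5 Ω
X_C = 1/(ωC) = 257 Ω
Branch 1: Z₁ = R = 28.0 Ω
Branch 2 (series LC): Z₂ = j(X_L − X_C) = −j165 Ω
Parallel: Z = Z₁Z₂/(Z₁+Z₂), |Z| = 27.6 Ω, ∠Z = -9.62°

-9.62°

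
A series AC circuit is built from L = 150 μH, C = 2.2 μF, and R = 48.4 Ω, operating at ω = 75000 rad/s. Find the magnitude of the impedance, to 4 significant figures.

48.68 Ω

X_L = ωL = 11.25 Ω
X_C = 1/(ωC) = 6.061 Ω
Net reactance X = X_L − X_C = 5.189 Ω
Z = 48.40 + j5.189 Ω
|Z| = √(48.40² + 5.189²) = 48.68 Ω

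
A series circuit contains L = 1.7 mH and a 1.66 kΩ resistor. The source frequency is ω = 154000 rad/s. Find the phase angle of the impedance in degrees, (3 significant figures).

X_L = ωL = 262 Ω
Z = 1660 + j262 Ω
|Z| = √(1660² + 262²) = 1680 Ω
∠Z = arctan(262/1660) = 8.96°

8.96°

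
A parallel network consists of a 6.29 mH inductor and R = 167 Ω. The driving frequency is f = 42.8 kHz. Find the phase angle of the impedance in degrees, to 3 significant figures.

5.64°

ω = 2πf = 268900 rad/s
X_L = ωL = 1690 Ω
Parallel: admittances add. Y = 1/R + 1/(jωL)
Y = (0.00599 − j0.000591) S
|Y| = 0.00602 S → |Z| = 1/|Y| = 166 Ω, ∠Z = −∠Y = 5.64°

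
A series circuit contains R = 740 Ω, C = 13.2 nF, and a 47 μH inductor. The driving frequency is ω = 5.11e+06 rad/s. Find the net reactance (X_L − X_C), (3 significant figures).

225 Ω

X_L = ωL = 240 Ω
X_C = 1/(ωC) = 14.8 Ω
X = 240 − 14.8 = 225 Ω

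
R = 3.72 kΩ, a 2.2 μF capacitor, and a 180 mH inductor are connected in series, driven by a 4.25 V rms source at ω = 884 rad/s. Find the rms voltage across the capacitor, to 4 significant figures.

0.5848 V

X_L = ωL = 159.1 Ω
X_C = 1/(ωC) = 514.2 Ω
Net reactance X = X_L − X_C = -355.1 Ω
Z = 3720 − j355.1 Ω
|Z| = √(3720² + 355.1²) = 3737 Ω
I = V/|Z| = 1.137 mA
V_C = I·|Z_C| = 0.001137 × 514.2 = 0.5848 V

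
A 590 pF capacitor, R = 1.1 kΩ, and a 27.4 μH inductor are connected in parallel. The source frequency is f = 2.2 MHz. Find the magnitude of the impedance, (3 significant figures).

179 Ω

ω = 2πf = 1.382e+07 rad/s
X_L = ωL = 379 Ω
X_C = 1/(ωC) = 123 Ω
Parallel: admittances add. Y = 1/R + 1/(jωL) + jωC
Y = (0.000909 + j0.00552) S
|Y| = 0.00559 S → |Z| = 1/|Y| = 179 Ω, ∠Z = −∠Y = -80.6°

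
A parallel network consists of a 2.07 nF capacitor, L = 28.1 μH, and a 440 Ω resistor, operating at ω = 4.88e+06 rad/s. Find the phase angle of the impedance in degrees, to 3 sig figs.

-51.0°

X_L = ωL = 137 Ω
X_C = 1/(ωC) = 99.0 Ω
Parallel: admittances add. Y = 1/R + 1/(jωL) + jωC
Y = (0.00227 + j0.00281) S
|Y| = 0.00361 S → |Z| = 1/|Y| = 277 Ω, ∠Z = −∠Y = -51.0°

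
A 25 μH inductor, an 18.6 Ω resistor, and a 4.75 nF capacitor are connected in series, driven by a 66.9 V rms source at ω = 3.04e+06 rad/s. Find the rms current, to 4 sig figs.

X_L = ωL = 76.00 Ω
X_C = 1/(ωC) = 69.25 Ω
Net reactance X = X_L − X_C = 6.748 Ω
Z = 18.60 + j6.748 Ω
|Z| = √(18.60² + 6.748²) = 19.79 Ω
I = V/|Z| = 66.9/19.79 = 3.381 A

3.381 A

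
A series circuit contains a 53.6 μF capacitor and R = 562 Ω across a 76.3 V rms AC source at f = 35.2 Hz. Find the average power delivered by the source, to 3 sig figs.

ω = 2πf = 221.2 rad/s
X_C = 1/(ωC) = 84.4 Ω
Z = 562 − j84.4 Ω
|Z| = √(562² + 84.4²) = 568 Ω
∠Z = arctan(-84.4/562) = -8.54°
I = V/|Z| = 134 mA
P = VI cos φ = 76.3 × 0.134 × cos(-8.54°) = 10.1 W

10.1 W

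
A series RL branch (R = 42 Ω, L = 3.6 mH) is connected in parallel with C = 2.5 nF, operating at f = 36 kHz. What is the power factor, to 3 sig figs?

ω = 2πf = 226200 rad/s
X_L = ωL = 814 Ω
X_C = 1/(ωC) = 1770 Ω
Branch 1 (R+jX_L): Z₁ = 42.0 + j814 Ω, |Z₁| = 815 Ω
Branch 2 (−jX_C): Z₂ = −j1770 Ω
Parallel: Z = Z₁Z₂/(Z₁+Z₂), |Z| = 1510 Ω, ∠Z = 84.5°
cos φ = cos(84.5°) = 0.0954

0.0954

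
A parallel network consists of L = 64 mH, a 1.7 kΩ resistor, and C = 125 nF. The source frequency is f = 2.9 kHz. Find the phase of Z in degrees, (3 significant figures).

ω = 2πf = 18220 rad/s
X_L = ωL = 1170 Ω
X_C = 1/(ωC) = 439 Ω
Parallel: admittances add. Y = 1/R + 1/(jωL) + jωC
Y = (0.000588 + j0.00142) S
|Y| = 0.00154 S → |Z| = 1/|Y| = 651 Ω, ∠Z = −∠Y = -67.5°

-67.5°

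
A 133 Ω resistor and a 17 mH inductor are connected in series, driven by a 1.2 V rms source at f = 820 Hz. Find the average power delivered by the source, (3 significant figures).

7.55 mW

ω = 2πf = 5152 rad/s
X_L = ωL = 87.6 Ω
Z = 133 + j87.6 Ω
|Z| = √(133² + 87.6²) = 159 Ω
∠Z = arctan(87.6/133) = 33.4°
I = V/|Z| = 7.54 mA
P = VI cos φ = 1.2 × 0.00754 × cos(33.4°) = 7.55 mW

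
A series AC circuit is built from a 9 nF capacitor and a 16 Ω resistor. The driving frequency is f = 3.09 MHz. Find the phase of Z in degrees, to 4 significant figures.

-19.68°

ω = 2πf = 1.942e+07 rad/s
X_C = 1/(ωC) = 5.723 Ω
Z = 16.00 − j5.723 Ω
|Z| = √(16.00² + 5.723²) = 16.99 Ω
∠Z = arctan(-5.723/16.00) = -19.68°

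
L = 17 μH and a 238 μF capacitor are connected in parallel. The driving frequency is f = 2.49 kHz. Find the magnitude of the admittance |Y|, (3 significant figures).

36.3 mS

ω = 2πf = 15650 rad/s
X_L = ωL = 0.266 Ω
X_C = 1/(ωC) = 0.269 Ω
Parallel: admittances add. Y = 1/(jωL) + jωC
Y = (0 − j0.0363) S
|Y| = 0.0363 S → |Z| = 1/|Y| = 27.5 Ω, ∠Z = −∠Y = 90.0°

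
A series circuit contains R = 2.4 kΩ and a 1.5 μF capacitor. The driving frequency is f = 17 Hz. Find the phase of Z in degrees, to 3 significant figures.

ω = 2πf = 106.8 rad/s
X_C = 1/(ωC) = 6240 Ω
Z = 2400 − j6240 Ω
|Z| = √(2400² + 6240²) = 6690 Ω
∠Z = arctan(-6240/2400) = -69.0°

-69.0°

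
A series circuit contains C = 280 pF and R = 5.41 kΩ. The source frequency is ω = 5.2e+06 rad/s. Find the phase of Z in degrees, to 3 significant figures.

X_C = 1/(ωC) = 687 Ω
Z = 5410 − j687 Ω
|Z| = √(5410² + 687²) = 5450 Ω
∠Z = arctan(-687/5410) = -7.24°

-7.24°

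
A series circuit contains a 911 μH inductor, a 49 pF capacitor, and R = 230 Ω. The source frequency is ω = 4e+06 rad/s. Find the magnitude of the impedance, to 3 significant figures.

1480 Ω

X_L = ωL = 3640 Ω
X_C = 1/(ωC) = 5100 Ω
Net reactance X = X_L − X_C = -1460 Ω
Z = 230 − j1460 Ω
|Z| = √(230² + 1460²) = 1480 Ω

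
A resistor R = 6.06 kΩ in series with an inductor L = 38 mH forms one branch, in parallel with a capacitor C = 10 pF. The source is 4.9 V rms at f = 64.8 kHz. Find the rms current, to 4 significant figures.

ω = 2πf = 407200 rad/s
X_L = ωL = 15470 Ω
X_C = 1/(ωC) = 245600 Ω
Branch 1 (R+jX_L): Z₁ = 6060 + j15470 Ω, |Z₁| = 16620 Ω
Branch 2 (−jX_C): Z₂ = −j245600 Ω
Parallel: Z = Z₁Z₂/(Z₁+Z₂), |Z| = 17730 Ω, ∠Z = 67.10°
I = V/|Z| = 4.9/17730 = 276.4 μA

276.4 μA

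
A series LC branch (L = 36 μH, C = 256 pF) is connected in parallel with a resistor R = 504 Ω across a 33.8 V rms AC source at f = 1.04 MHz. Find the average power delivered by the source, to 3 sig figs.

ω = 2πf = 6.535e+06 rad/s
X_L = ωL = 235 Ω
X_C = 1/(ωC) = 598 Ω
Branch 1: Z₁ = R = 504 Ω
Branch 2 (series LC): Z₂ = j(X_L − X_C) = −j363 Ω
Parallel: Z = Z₁Z₂/(Z₁+Z₂), |Z| = 294 Ω, ∠Z = -54.3°
I = V/|Z| = 115 mA
P = VI cos φ = 33.8 × 0.115 × cos(-54.3°) = 2.27 W

2.27 W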